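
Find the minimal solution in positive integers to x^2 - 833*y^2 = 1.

First expand sqrt(833) as a continued fraction. With x_i = (sqrt(833) + m_i)/d_i and (m_0, d_0) = (0, 1): a_0 = floor(sqrt(833)) = 28, since 28^2 = 784 <= 833 < 841 = 29^2.
Iterate m_{i+1} = d_i*a_i - m_i, d_{i+1} = (833 - m_{i+1}^2)/d_i, a_{i+1} = floor((a_0 + m_{i+1})/d_{i+1}):
  m_1 = 1*28 - 0 = 28, d_1 = (833 - 28^2)/1 = 49/1 = 49, a_1 = floor((28 + 28)/49) = 1.
  m_2 = 49*1 - 28 = 21, d_2 = (833 - 21^2)/49 = 392/49 = 8, a_2 = floor((28 + 21)/8) = 6.
  m_3 = 8*6 - 21 = 27, d_3 = (833 - 27^2)/8 = 104/8 = 13, a_3 = floor((28 + 27)/13) = 4.
  m_4 = 13*4 - 27 = 25, d_4 = (833 - 25^2)/13 = 208/13 = 16, a_4 = floor((28 + 25)/16) = 3.
  m_5 = 16*3 - 25 = 23, d_5 = (833 - 23^2)/16 = 304/16 = 19, a_5 = floor((28 + 23)/19) = 2.
  m_6 = 19*2 - 23 = 15, d_6 = (833 - 15^2)/19 = 608/19 = 32, a_6 = floor((28 + 15)/32) = 1.
  m_7 = 32*1 - 15 = 17, d_7 = (833 - 17^2)/32 = 544/32 = 17, a_7 = floor((28 + 17)/17) = 2.
  m_8 = 17*2 - 17 = 17, d_8 = (833 - 17^2)/17 = 544/17 = 32, a_8 = floor((28 + 17)/32) = 1.
  m_9 = 32*1 - 17 = 15, d_9 = (833 - 15^2)/32 = 608/32 = 19, a_9 = floor((28 + 15)/19) = 2.
  m_10 = 19*2 - 15 = 23, d_10 = (833 - 23^2)/19 = 304/19 = 16, a_10 = floor((28 + 23)/16) = 3.
  m_11 = 16*3 - 23 = 25, d_11 = (833 - 25^2)/16 = 208/16 = 13, a_11 = floor((28 + 25)/13) = 4.
  m_12 = 13*4 - 25 = 27, d_12 = (833 - 27^2)/13 = 104/13 = 8, a_12 = floor((28 + 27)/8) = 6.
  m_13 = 8*6 - 27 = 21, d_13 = (833 - 21^2)/8 = 392/8 = 49, a_13 = floor((28 + 21)/49) = 1.
  m_14 = 49*1 - 21 = 28, d_14 = (833 - 28^2)/49 = 49/49 = 1, a_14 = floor((28 + 28)/1) = 56.
  m_15 = 1*56 - 28 = 28, d_15 = (833 - 28^2)/1 = 49/1 = 49: (m_15, d_15) = (m_1, d_1) = (28, 49), so from here the quotients repeat a_1, ..., a_14; the period length is 14.
So sqrt(833) = [28; (1, 6, 4, 3, 2, 1, 2, 1, 2, 3, 4, 6, 1, 56)] with period length k = 14.
k is even, so the fundamental solution of x^2 - 833y^2 = 1 is (p_{k-1}, q_{k-1}) = (p_13, q_13); compute convergents through index 13.
Convergents (p_i = a_i*p_{i-1} + p_{i-2}, q_i = a_i*q_{i-1} + q_{i-2} with p_{-2}=0, p_{-1}=1, q_{-2}=1, q_{-1}=0):
  i=0: a_0=28, p_0 = 28*1 + 0 = 28, q_0 = 28*0 + 1 = 1.
  i=1: a_1=1, p_1 = 1*28 + 1 = 29, q_1 = 1*1 + 0 = 1.
  i=2: a_2=6, p_2 = 6*29 + 28 = 202, q_2 = 6*1 + 1 = 7.
  i=3: a_3=4, p_3 = 4*202 + 29 = 837, q_3 = 4*7 + 1 = 29.
  i=4: a_4=3, p_4 = 3*837 + 202 = 2713, q_4 = 3*29 + 7 = 94.
  i=5: a_5=2, p_5 = 2*2713 + 837 = 6263, q_5 = 2*94 + 29 = 217.
  i=6: a_6=1, p_6 = 1*6263 + 2713 = 8976, q_6 = 1*217 + 94 = 311.
  i=7: a_7=2, p_7 = 2*8976 + 6263 = 24215, q_7 = 2*311 + 217 = 839.
  i=8: a_8=1, p_8 = 1*24215 + 8976 = 33191, q_8 = 1*839 + 311 = 1150.
  i=9: a_9=2, p_9 = 2*33191 + 24215 = 90597, q_9 = 2*1150 + 839 = 3139.
  i=10: a_10=3, p_10 = 3*90597 + 33191 = 304982, q_10 = 3*3139 + 1150 = 10567.
  i=11: a_11=4, p_11 = 4*304982 + 90597 = 1310525, q_11 = 4*10567 + 3139 = 45407.
  i=12: a_12=6, p_12 = 6*1310525 + 304982 = 8168132, q_12 = 6*45407 + 10567 = 283009.
  i=13: a_13=1, p_13 = 1*8168132 + 1310525 = 9478657, q_13 = 1*283009 + 45407 = 328416.
Check: 9478657^2 - 833*328416^2 = 89844938523649 - 89844938523648 = 1, so (x, y) = (9478657, 328416) solves the equation, and by the theorem it is the least positive solution.

(x, y) = (9478657, 328416)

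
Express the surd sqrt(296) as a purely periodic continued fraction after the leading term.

Write x_i = (sqrt(296) + m_i)/d_i with (m_0, d_0) = (0, 1). a_0 = floor(sqrt(296)) = 17, since 17^2 = 289 <= 296 < 324 = 18^2.
Iterate m_{i+1} = d_i*a_i - m_i, d_{i+1} = (296 - m_{i+1}^2)/d_i, a_{i+1} = floor((a_0 + m_{i+1})/d_{i+1}):
  m_1 = 1*17 - 0 = 17, d_1 = (296 - 17^2)/1 = 7/1 = 7, a_1 = floor((17 + 17)/7) = 4.
  m_2 = 7*4 - 17 = 11, d_2 = (296 - 11^2)/7 = 175/7 = 25, a_2 = floor((17 + 11)/25) = 1.
  m_3 = 25*1 - 11 = 14, d_3 = (296 - 14^2)/25 = 100/25 = 4, a_3 = floor((17 + 14)/4) = 7.
  m_4 = 4*7 - 14 = 14, d_4 = (296 - 14^2)/4 = 100/4 = 25, a_4 = floor((17 + 14)/25) = 1.
  m_5 = 25*1 - 14 = 11, d_5 = (296 - 11^2)/25 = 175/25 = 7, a_5 = floor((17 + 11)/7) = 4.
  m_6 = 7*4 - 11 = 17, d_6 = (296 - 17^2)/7 = 7/7 = 1, a_6 = floor((17 + 17)/1) = 34.
  m_7 = 1*34 - 17 = 17, d_7 = (296 - 17^2)/1 = 7/1 = 7: (m_7, d_7) = (m_1, d_1) = (17, 7), so from here the quotients repeat a_1, ..., a_6; the period length is 6.
Hence the expansion of sqrt(296) is a_0 = 17 followed by the repeating block 4, 1, 7, 1, 4, 34 (period 6).

[17; (4, 1, 7, 1, 4, 34)]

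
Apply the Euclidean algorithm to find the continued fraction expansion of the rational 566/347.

Run the Euclidean algorithm on 566 and 347; the successive quotients are the partial quotients a_0, a_1, ... (each step inverts the fractional part left over by the previous one):
  566 = 1*347 + 219, so a_0 = 1.
  347 = 1*219 + 128, so a_1 = 1.
  219 = 1*128 + 91, so a_2 = 1.
  128 = 1*91 + 37, so a_3 = 1.
  91 = 2*37 + 17, so a_4 = 2.
  37 = 2*17 + 3, so a_5 = 2.
  17 = 5*3 + 2, so a_6 = 5.
  3 = 1*2 + 1, so a_7 = 1.
  2 = 2*1 + 0, so a_8 = 2.
The remainder reaches 0 after 9 divisions, so the expansion has 9 partial quotients, read off in order.

[1; 1, 1, 1, 2, 2, 5, 1, 2]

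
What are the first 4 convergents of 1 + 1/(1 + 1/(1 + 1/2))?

1/1, 2/1, 3/2, 8/5

Using the convergent recurrence p_i = a_i*p_{i-1} + p_{i-2}, q_i = a_i*q_{i-1} + q_{i-2} with p_{-2}=0, p_{-1}=1, q_{-2}=1, q_{-1}=0:
  i=0: a_0=1, p_0 = 1*1 + 0 = 1, q_0 = 1*0 + 1 = 1.
  i=1: a_1=1, p_1 = 1*1 + 1 = 2, q_1 = 1*1 + 0 = 1.
  i=2: a_2=1, p_2 = 1*2 + 1 = 3, q_2 = 1*1 + 1 = 2.
  i=3: a_3=2, p_3 = 2*3 + 2 = 8, q_3 = 2*2 + 1 = 5.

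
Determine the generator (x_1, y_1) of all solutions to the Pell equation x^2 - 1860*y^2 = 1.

(x, y) = (15871, 368)

First expand sqrt(1860) as a continued fraction. With x_i = (sqrt(1860) + m_i)/d_i and (m_0, d_0) = (0, 1): a_0 = floor(sqrt(1860)) = 43, since 43^2 = 1849 <= 1860 < 1936 = 44^2.
Iterate m_{i+1} = d_i*a_i - m_i, d_{i+1} = (1860 - m_{i+1}^2)/d_i, a_{i+1} = floor((a_0 + m_{i+1})/d_{i+1}):
  m_1 = 1*43 - 0 = 43, d_1 = (1860 - 43^2)/1 = 11/1 = 11, a_1 = floor((43 + 43)/11) = 7.
  m_2 = 11*7 - 43 = 34, d_2 = (1860 - 34^2)/11 = 704/11 = 64, a_2 = floor((43 + 34)/64) = 1.
  m_3 = 64*1 - 34 = 30, d_3 = (1860 - 30^2)/64 = 960/64 = 15, a_3 = floor((43 + 30)/15) = 4.
  m_4 = 15*4 - 30 = 30, d_4 = (1860 - 30^2)/15 = 960/15 = 64, a_4 = floor((43 + 30)/64) = 1.
  m_5 = 64*1 - 30 = 34, d_5 = (1860 - 34^2)/64 = 704/64 = 11, a_5 = floor((43 + 34)/11) = 7.
  m_6 = 11*7 - 34 = 43, d_6 = (1860 - 43^2)/11 = 11/11 = 1, a_6 = floor((43 + 43)/1) = 86.
  m_7 = 1*86 - 43 = 43, d_7 = (1860 - 43^2)/1 = 11/1 = 11: (m_7, d_7) = (m_1, d_1) = (43, 11), so from here the quotients repeat a_1, ..., a_6; the period length is 6.
So sqrt(1860) = [43; (7, 1, 4, 1, 7, 86)] with period length k = 6.
k is even, so the fundamental solution of x^2 - 1860y^2 = 1 is (p_{k-1}, q_{k-1}) = (p_5, q_5); compute convergents through index 5.
Convergents (p_i = a_i*p_{i-1} + p_{i-2}, q_i = a_i*q_{i-1} + q_{i-2} with p_{-2}=0, p_{-1}=1, q_{-2}=1, q_{-1}=0):
  i=0: a_0=43, p_0 = 43*1 + 0 = 43, q_0 = 43*0 + 1 = 1.
  i=1: a_1=7, p_1 = 7*43 + 1 = 302, q_1 = 7*1 + 0 = 7.
  i=2: a_2=1, p_2 = 1*302 + 43 = 345, q_2 = 1*7 + 1 = 8.
  i=3: a_3=4, p_3 = 4*345 + 302 = 1682, q_3 = 4*8 + 7 = 39.
  i=4: a_4=1, p_4 = 1*1682 + 345 = 2027, q_4 = 1*39 + 8 = 47.
  i=5: a_5=7, p_5 = 7*2027 + 1682 = 15871, q_5 = 7*47 + 39 = 368.
Check: 15871^2 - 1860*368^2 = 251888641 - 251888640 = 1, so (x, y) = (15871, 368) solves the equation, and by the theorem it is the least positive solution.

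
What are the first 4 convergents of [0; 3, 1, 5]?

0/1, 1/3, 1/4, 6/23

Using the convergent recurrence p_i = a_i*p_{i-1} + p_{i-2}, q_i = a_i*q_{i-1} + q_{i-2} with p_{-2}=0, p_{-1}=1, q_{-2}=1, q_{-1}=0:
  i=0: a_0=0, p_0 = 0*1 + 0 = 0, q_0 = 0*0 + 1 = 1.
  i=1: a_1=3, p_1 = 3*0 + 1 = 1, q_1 = 3*1 + 0 = 3.
  i=2: a_2=1, p_2 = 1*1 + 0 = 1, q_2 = 1*3 + 1 = 4.
  i=3: a_3=5, p_3 = 5*1 + 1 = 6, q_3 = 5*4 + 3 = 23.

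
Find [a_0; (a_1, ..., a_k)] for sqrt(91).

[9; (1, 1, 5, 1, 5, 1, 1, 18)]

Write x_i = (sqrt(91) + m_i)/d_i with (m_0, d_0) = (0, 1). a_0 = floor(sqrt(91)) = 9, since 9^2 = 81 <= 91 < 100 = 10^2.
Iterate m_{i+1} = d_i*a_i - m_i, d_{i+1} = (91 - m_{i+1}^2)/d_i, a_{i+1} = floor((a_0 + m_{i+1})/d_{i+1}):
  m_1 = 1*9 - 0 = 9, d_1 = (91 - 9^2)/1 = 10/1 = 10, a_1 = floor((9 + 9)/10) = 1.
  m_2 = 10*1 - 9 = 1, d_2 = (91 - 1^2)/10 = 90/10 = 9, a_2 = floor((9 + 1)/9) = 1.
  m_3 = 9*1 - 1 = 8, d_3 = (91 - 8^2)/9 = 27/9 = 3, a_3 = floor((9 + 8)/3) = 5.
  m_4 = 3*5 - 8 = 7, d_4 = (91 - 7^2)/3 = 42/3 = 14, a_4 = floor((9 + 7)/14) = 1.
  m_5 = 14*1 - 7 = 7, d_5 = (91 - 7^2)/14 = 42/14 = 3, a_5 = floor((9 + 7)/3) = 5.
  m_6 = 3*5 - 7 = 8, d_6 = (91 - 8^2)/3 = 27/3 = 9, a_6 = floor((9 + 8)/9) = 1.
  m_7 = 9*1 - 8 = 1, d_7 = (91 - 1^2)/9 = 90/9 = 10, a_7 = floor((9 + 1)/10) = 1.
  m_8 = 10*1 - 1 = 9, d_8 = (91 - 9^2)/10 = 10/10 = 1, a_8 = floor((9 + 9)/1) = 18.
  m_9 = 1*18 - 9 = 9, d_9 = (91 - 9^2)/1 = 10/1 = 10: (m_9, d_9) = (m_1, d_1) = (9, 10), so from here the quotients repeat a_1, ..., a_8; the period length is 8.
Hence the expansion of sqrt(91) is a_0 = 9 followed by the repeating block 1, 1, 5, 1, 5, 1, 1, 18 (period 8).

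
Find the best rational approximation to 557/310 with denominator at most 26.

Expand x = 557/310 as a continued fraction with the Euclidean algorithm:
  557 = 1*310 + 247, so a_0 = 1.
  310 = 1*247 + 63, so a_1 = 1.
  247 = 3*63 + 58, so a_2 = 3.
  63 = 1*58 + 5, so a_3 = 1.
  58 = 11*5 + 3, so a_4 = 11.
  5 = 1*3 + 2, so a_5 = 1.
  3 = 1*2 + 1, so a_6 = 1.
  2 = 2*1 + 0, so a_7 = 2.
so x = [1; 1, 3, 1, 11, 1, 1, 2].
Convergents (p_i = a_i*p_{i-1} + p_{i-2}, q_i = a_i*q_{i-1} + q_{i-2} with p_{-2}=0, p_{-1}=1, q_{-2}=1, q_{-1}=0), until the denominator exceeds 26:
  i=0: a_0=1, p_0 = 1*1 + 0 = 1, q_0 = 1*0 + 1 = 1.
  i=1: a_1=1, p_1 = 1*1 + 1 = 2, q_1 = 1*1 + 0 = 1.
  i=2: a_2=3, p_2 = 3*2 + 1 = 7, q_2 = 3*1 + 1 = 4.
  i=3: a_3=1, p_3 = 1*7 + 2 = 9, q_3 = 1*4 + 1 = 5.
  i=4: a_4=11, p_4 = 11*9 + 7 = 106, q_4 = 11*5 + 4 = 59.
q_4 = 59 > 26, so the last convergent with denominator <= 26 is p_3/q_3 = 9/5.
The closest fraction with denominator <= 26 is either p_3/q_3 or the intermediate fraction (k*p_3 + p_2)/(k*q_3 + q_2) with the largest k >= 1 whose denominator stays <= 26; these approach x as k grows, and every other convergent or intermediate fraction in range is farther away.
Largest k: floor((26 - q_2)/q_3) = floor((26 - 4)/5) = 4.
That gives (4*9 + 7)/(4*5 + 4) = 43/24.
Compare the errors: |x - 9/5| = |557*5 - 9*310|/(310*5) = 5/1550, and |x - 43/24| = |557*24 - 43*310|/(310*24) = 38/7440.
Cross-multiplying, 5*7440 = 37200 < 58900 = 38*1550, so 5/1550 is smaller: the convergent 9/5 is closer to x than 43/24.

9/5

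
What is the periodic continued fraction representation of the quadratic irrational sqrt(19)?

[4; (2, 1, 3, 1, 2, 8)]

Write x_i = (sqrt(19) + m_i)/d_i with (m_0, d_0) = (0, 1). a_0 = floor(sqrt(19)) = 4, since 4^2 = 16 <= 19 < 25 = 5^2.
Iterate m_{i+1} = d_i*a_i - m_i, d_{i+1} = (19 - m_{i+1}^2)/d_i, a_{i+1} = floor((a_0 + m_{i+1})/d_{i+1}):
  m_1 = 1*4 - 0 = 4, d_1 = (19 - 4^2)/1 = 3/1 = 3, a_1 = floor((4 + 4)/3) = 2.
  m_2 = 3*2 - 4 = 2, d_2 = (19 - 2^2)/3 = 15/3 = 5, a_2 = floor((4 + 2)/5) = 1.
  m_3 = 5*1 - 2 = 3, d_3 = (19 - 3^2)/5 = 10/5 = 2, a_3 = floor((4 + 3)/2) = 3.
  m_4 = 2*3 - 3 = 3, d_4 = (19 - 3^2)/2 = 10/2 = 5, a_4 = floor((4 + 3)/5) = 1.
  m_5 = 5*1 - 3 = 2, d_5 = (19 - 2^2)/5 = 15/5 = 3, a_5 = floor((4 + 2)/3) = 2.
  m_6 = 3*2 - 2 = 4, d_6 = (19 - 4^2)/3 = 3/3 = 1, a_6 = floor((4 + 4)/1) = 8.
  m_7 = 1*8 - 4 = 4, d_7 = (19 - 4^2)/1 = 3/1 = 3: (m_7, d_7) = (m_1, d_1) = (4, 3), so from here the quotients repeat a_1, ..., a_6; the period length is 6.
Hence the expansion of sqrt(19) is a_0 = 4 followed by the repeating block 2, 1, 3, 1, 2, 8 (period 6).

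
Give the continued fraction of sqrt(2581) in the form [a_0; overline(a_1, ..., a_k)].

Write x_i = (sqrt(2581) + m_i)/d_i with (m_0, d_0) = (0, 1). a_0 = floor(sqrt(2581)) = 50, since 50^2 = 2500 <= 2581 < 2601 = 51^2.
Iterate m_{i+1} = d_i*a_i - m_i, d_{i+1} = (2581 - m_{i+1}^2)/d_i, a_{i+1} = floor((a_0 + m_{i+1})/d_{i+1}):
  m_1 = 1*50 - 0 = 50, d_1 = (2581 - 50^2)/1 = 81/1 = 81, a_1 = floor((50 + 50)/81) = 1.
  m_2 = 81*1 - 50 = 31, d_2 = (2581 - 31^2)/81 = 1620/81 = 20, a_2 = floor((50 + 31)/20) = 4.
  m_3 = 20*4 - 31 = 49, d_3 = (2581 - 49^2)/20 = 180/20 = 9, a_3 = floor((50 + 49)/9) = 11.
  m_4 = 9*11 - 49 = 50, d_4 = (2581 - 50^2)/9 = 81/9 = 9, a_4 = floor((50 + 50)/9) = 11.
  m_5 = 9*11 - 50 = 49, d_5 = (2581 - 49^2)/9 = 180/9 = 20, a_5 = floor((50 + 49)/20) = 4.
  m_6 = 20*4 - 49 = 31, d_6 = (2581 - 31^2)/20 = 1620/20 = 81, a_6 = floor((50 + 31)/81) = 1.
  m_7 = 81*1 - 31 = 50, d_7 = (2581 - 50^2)/81 = 81/81 = 1, a_7 = floor((50 + 50)/1) = 100.
  m_8 = 1*100 - 50 = 50, d_8 = (2581 - 50^2)/1 = 81/1 = 81: (m_8, d_8) = (m_1, d_1) = (50, 81), so from here the quotients repeat a_1, ..., a_7; the period length is 7.
Hence the expansion of sqrt(2581) is a_0 = 50 followed by the repeating block 1, 4, 11, 11, 4, 1, 100 (period 7).

[50; overline(1, 4, 11, 11, 4, 1, 100)]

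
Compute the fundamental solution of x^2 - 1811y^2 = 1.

(x, y) = (146690, 3447)

First expand sqrt(1811) as a continued fraction. With x_i = (sqrt(1811) + m_i)/d_i and (m_0, d_0) = (0, 1): a_0 = floor(sqrt(1811)) = 42, since 42^2 = 1764 <= 1811 < 1849 = 43^2.
Iterate m_{i+1} = d_i*a_i - m_i, d_{i+1} = (1811 - m_{i+1}^2)/d_i, a_{i+1} = floor((a_0 + m_{i+1})/d_{i+1}):
  m_1 = 1*42 - 0 = 42, d_1 = (1811 - 42^2)/1 = 47/1 = 47, a_1 = floor((42 + 42)/47) = 1.
  m_2 = 47*1 - 42 = 5, d_2 = (1811 - 5^2)/47 = 1786/47 = 38, a_2 = floor((42 + 5)/38) = 1.
  m_3 = 38*1 - 5 = 33, d_3 = (1811 - 33^2)/38 = 722/38 = 19, a_3 = floor((42 + 33)/19) = 3.
  m_4 = 19*3 - 33 = 24, d_4 = (1811 - 24^2)/19 = 1235/19 = 65, a_4 = floor((42 + 24)/65) = 1.
  m_5 = 65*1 - 24 = 41, d_5 = (1811 - 41^2)/65 = 130/65 = 2, a_5 = floor((42 + 41)/2) = 41.
  m_6 = 2*41 - 41 = 41, d_6 = (1811 - 41^2)/2 = 130/2 = 65, a_6 = floor((42 + 41)/65) = 1.
  m_7 = 65*1 - 41 = 24, d_7 = (1811 - 24^2)/65 = 1235/65 = 19, a_7 = floor((42 + 24)/19) = 3.
  m_8 = 19*3 - 24 = 33, d_8 = (1811 - 33^2)/19 = 722/19 = 38, a_8 = floor((42 + 33)/38) = 1.
  m_9 = 38*1 - 33 = 5, d_9 = (1811 - 5^2)/38 = 1786/38 = 47, a_9 = floor((42 + 5)/47) = 1.
  m_10 = 47*1 - 5 = 42, d_10 = (1811 - 42^2)/47 = 47/47 = 1, a_10 = floor((42 + 42)/1) = 84.
  m_11 = 1*84 - 42 = 42, d_11 = (1811 - 42^2)/1 = 47/1 = 47: (m_11, d_11) = (m_1, d_1) = (42, 47), so from here the quotients repeat a_1, ..., a_10; the period length is 10.
So sqrt(1811) = [42; (1, 1, 3, 1, 41, 1, 3, 1, 1, 84)] with period length k = 10.
k is even, so the fundamental solution of x^2 - 1811y^2 = 1 is (p_{k-1}, q_{k-1}) = (p_9, q_9); compute convergents through index 9.
Convergents (p_i = a_i*p_{i-1} + p_{i-2}, q_i = a_i*q_{i-1} + q_{i-2} with p_{-2}=0, p_{-1}=1, q_{-2}=1, q_{-1}=0):
  i=0: a_0=42, p_0 = 42*1 + 0 = 42, q_0 = 42*0 + 1 = 1.
  i=1: a_1=1, p_1 = 1*42 + 1 = 43, q_1 = 1*1 + 0 = 1.
  i=2: a_2=1, p_2 = 1*43 + 42 = 85, q_2 = 1*1 + 1 = 2.
  i=3: a_3=3, p_3 = 3*85 + 43 = 298, q_3 = 3*2 + 1 = 7.
  i=4: a_4=1, p_4 = 1*298 + 85 = 383, q_4 = 1*7 + 2 = 9.
  i=5: a_5=41, p_5 = 41*383 + 298 = 16001, q_5 = 41*9 + 7 = 376.
  i=6: a_6=1, p_6 = 1*16001 + 383 = 16384, q_6 = 1*376 + 9 = 385.
  i=7: a_7=3, p_7 = 3*16384 + 16001 = 65153, q_7 = 3*385 + 376 = 1531.
  i=8: a_8=1, p_8 = 1*65153 + 16384 = 81537, q_8 = 1*1531 + 385 = 1916.
  i=9: a_9=1, p_9 = 1*81537 + 65153 = 146690, q_9 = 1*1916 + 1531 = 3447.
Check: 146690^2 - 1811*3447^2 = 21517956100 - 21517956099 = 1, so (x, y) = (146690, 3447) solves the equation, and by the theorem it is the least positive solution.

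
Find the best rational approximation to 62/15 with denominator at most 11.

33/8

Expand x = 62/15 as a continued fraction with the Euclidean algorithm:
  62 = 4*15 + 2, so a_0 = 4.
  15 = 7*2 + 1, so a_1 = 7.
  2 = 2*1 + 0, so a_2 = 2.
so x = [4; 7, 2].
Convergents (p_i = a_i*p_{i-1} + p_{i-2}, q_i = a_i*q_{i-1} + q_{i-2} with p_{-2}=0, p_{-1}=1, q_{-2}=1, q_{-1}=0), until the denominator exceeds 11:
  i=0: a_0=4, p_0 = 4*1 + 0 = 4, q_0 = 4*0 + 1 = 1.
  i=1: a_1=7, p_1 = 7*4 + 1 = 29, q_1 = 7*1 + 0 = 7.
  i=2: a_2=2, p_2 = 2*29 + 4 = 62, q_2 = 2*7 + 1 = 15.
q_2 = 15 > 11, so the last convergent with denominator <= 11 is p_1/q_1 = 29/7.
The closest fraction with denominator <= 11 is either p_1/q_1 or the intermediate fraction (k*p_1 + p_0)/(k*q_1 + q_0) with the largest k >= 1 whose denominator stays <= 11; these approach x as k grows, and every other convergent or intermediate fraction in range is farther away.
Largest k: floor((11 - q_0)/q_1) = floor((11 - 1)/7) = 1.
That gives (1*29 + 4)/(1*7 + 1) = 33/8.
Compare the errors: |x - 29/7| = |62*7 - 29*15|/(15*7) = 1/105, and |x - 33/8| = |62*8 - 33*15|/(15*8) = 1/120.
Cross-multiplying, 1*105 = 105 < 120 = 1*120, so 1/120 is smaller: the intermediate fraction 33/8 is closer to x than 29/7.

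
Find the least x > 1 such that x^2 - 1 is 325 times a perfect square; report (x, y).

First expand sqrt(325) as a continued fraction. With x_i = (sqrt(325) + m_i)/d_i and (m_0, d_0) = (0, 1): a_0 = floor(sqrt(325)) = 18, since 18^2 = 324 <= 325 < 361 = 19^2.
Iterate m_{i+1} = d_i*a_i - m_i, d_{i+1} = (325 - m_{i+1}^2)/d_i, a_{i+1} = floor((a_0 + m_{i+1})/d_{i+1}):
  m_1 = 1*18 - 0 = 18, d_1 = (325 - 18^2)/1 = 1/1 = 1, a_1 = floor((18 + 18)/1) = 36.
  m_2 = 1*36 - 18 = 18, d_2 = (325 - 18^2)/1 = 1/1 = 1: (m_2, d_2) = (m_1, d_1) = (18, 1), so from here the quotient a_1 repeats; the period length is 1.
So sqrt(325) = [18; (36)] with period length k = 1.
k is odd, so (p_{k-1}, q_{k-1}) only solves x^2 - 325y^2 = -1 and the fundamental solution of x^2 - 325y^2 = 1 is (p_{2k-1}, q_{2k-1}) = (p_1, q_1); compute convergents through index 1, running through the period twice.
Convergents (p_i = a_i*p_{i-1} + p_{i-2}, q_i = a_i*q_{i-1} + q_{i-2} with p_{-2}=0, p_{-1}=1, q_{-2}=1, q_{-1}=0):
  i=0: a_0=18, p_0 = 18*1 + 0 = 18, q_0 = 18*0 + 1 = 1.
  i=1: a_1=36, p_1 = 36*18 + 1 = 649, q_1 = 36*1 + 0 = 36.
Indeed p_0^2 - 325*q_0^2 = 324 - 325 = -1, not +1.
Check: 649^2 - 325*36^2 = 421201 - 421200 = 1, so (x, y) = (649, 36) solves the equation, and by the theorem it is the least positive solution.

(x, y) = (649, 36)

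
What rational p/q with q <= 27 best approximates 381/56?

34/5

Expand x = 381/56 as a continued fraction with the Euclidean algorithm:
  381 = 6*56 + 45, so a_0 = 6.
  56 = 1*45 + 11, so a_1 = 1.
  45 = 4*11 + 1, so a_2 = 4.
  11 = 11*1 + 0, so a_3 = 11.
so x = [6; 1, 4, 11].
Convergents (p_i = a_i*p_{i-1} + p_{i-2}, q_i = a_i*q_{i-1} + q_{i-2} with p_{-2}=0, p_{-1}=1, q_{-2}=1, q_{-1}=0), until the denominator exceeds 27:
  i=0: a_0=6, p_0 = 6*1 + 0 = 6, q_0 = 6*0 + 1 = 1.
  i=1: a_1=1, p_1 = 1*6 + 1 = 7, q_1 = 1*1 + 0 = 1.
  i=2: a_2=4, p_2 = 4*7 + 6 = 34, q_2 = 4*1 + 1 = 5.
  i=3: a_3=11, p_3 = 11*34 + 7 = 381, q_3 = 11*5 + 1 = 56.
q_3 = 56 > 27, so the last convergent with denominator <= 27 is p_2/q_2 = 34/5.
The closest fraction with denominator <= 27 is either p_2/q_2 or the intermediate fraction (k*p_2 + p_1)/(k*q_2 + q_1) with the largest k >= 1 whose denominator stays <= 27; these approach x as k grows, and every other convergent or intermediate fraction in range is farther away.
Largest k: floor((27 - q_1)/q_2) = floor((27 - 1)/5) = 5.
That gives (5*34 + 7)/(5*5 + 1) = 177/26.
Compare the errors: |x - 34/5| = |381*5 - 34*56|/(56*5) = 1/280, and |x - 177/26| = |381*26 - 177*56|/(56*26) = 6/1456.
Cross-multiplying, 1*1456 = 1456 < 1680 = 6*280, so 1/280 is smaller: the convergent 34/5 is closer to x than 177/26.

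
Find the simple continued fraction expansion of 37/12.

Run the Euclidean algorithm on 37 and 12; the successive quotients are the partial quotients a_0, a_1, ... (each step inverts the fractional part left over by the previous one):
  37 = 3*12 + 1, so a_0 = 3.
  12 = 12*1 + 0, so a_1 = 12.
The remainder reaches 0 after 2 divisions, so the expansion has 2 partial quotients, read off in order.

[3; 12]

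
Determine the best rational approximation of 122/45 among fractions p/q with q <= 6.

11/4

Expand x = 122/45 as a continued fraction with the Euclidean algorithm:
  122 = 2*45 + 32, so a_0 = 2.
  45 = 1*32 + 13, so a_1 = 1.
  32 = 2*13 + 6, so a_2 = 2.
  13 = 2*6 + 1, so a_3 = 2.
  6 = 6*1 + 0, so a_4 = 6.
so x = [2; 1, 2, 2, 6].
Convergents (p_i = a_i*p_{i-1} + p_{i-2}, q_i = a_i*q_{i-1} + q_{i-2} with p_{-2}=0, p_{-1}=1, q_{-2}=1, q_{-1}=0), until the denominator exceeds 6:
  i=0: a_0=2, p_0 = 2*1 + 0 = 2, q_0 = 2*0 + 1 = 1.
  i=1: a_1=1, p_1 = 1*2 + 1 = 3, q_1 = 1*1 + 0 = 1.
  i=2: a_2=2, p_2 = 2*3 + 2 = 8, q_2 = 2*1 + 1 = 3.
  i=3: a_3=2, p_3 = 2*8 + 3 = 19, q_3 = 2*3 + 1 = 7.
q_3 = 7 > 6, so the last convergent with denominator <= 6 is p_2/q_2 = 8/3.
The closest fraction with denominator <= 6 is either p_2/q_2 or the intermediate fraction (k*p_2 + p_1)/(k*q_2 + q_1) with the largest k >= 1 whose denominator stays <= 6; these approach x as k grows, and every other convergent or intermediate fraction in range is farther away.
Largest k: floor((6 - q_1)/q_2) = floor((6 - 1)/3) = 1.
That gives (1*8 + 3)/(1*3 + 1) = 11/4.
Compare the errors: |x - 8/3| = |122*3 - 8*45|/(45*3) = 6/135, and |x - 11/4| = |122*4 - 11*45|/(45*4) = 7/180.
Cross-multiplying, 7*135 = 945 < 1080 = 6*180, so 7/180 is smaller: the intermediate fraction 11/4 is closer to x than 8/3.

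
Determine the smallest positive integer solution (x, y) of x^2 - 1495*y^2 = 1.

First expand sqrt(1495) as a continued fraction. With x_i = (sqrt(1495) + m_i)/d_i and (m_0, d_0) = (0, 1): a_0 = floor(sqrt(1495)) = 38, since 38^2 = 1444 <= 1495 < 1521 = 39^2.
Iterate m_{i+1} = d_i*a_i - m_i, d_{i+1} = (1495 - m_{i+1}^2)/d_i, a_{i+1} = floor((a_0 + m_{i+1})/d_{i+1}):
  m_1 = 1*38 - 0 = 38, d_1 = (1495 - 38^2)/1 = 51/1 = 51, a_1 = floor((38 + 38)/51) = 1.
  m_2 = 51*1 - 38 = 13, d_2 = (1495 - 13^2)/51 = 1326/51 = 26, a_2 = floor((38 + 13)/26) = 1.
  m_3 = 26*1 - 13 = 13, d_3 = (1495 - 13^2)/26 = 1326/26 = 51, a_3 = floor((38 + 13)/51) = 1.
  m_4 = 51*1 - 13 = 38, d_4 = (1495 - 38^2)/51 = 51/51 = 1, a_4 = floor((38 + 38)/1) = 76.
  m_5 = 1*76 - 38 = 38, d_5 = (1495 - 38^2)/1 = 51/1 = 51: (m_5, d_5) = (m_1, d_1) = (38, 51), so from here the quotients repeat a_1, ..., a_4; the period length is 4.
So sqrt(1495) = [38; (1, 1, 1, 76)] with period length k = 4.
k is even, so the fundamental solution of x^2 - 1495y^2 = 1 is (p_{k-1}, q_{k-1}) = (p_3, q_3); compute convergents through index 3.
Convergents (p_i = a_i*p_{i-1} + p_{i-2}, q_i = a_i*q_{i-1} + q_{i-2} with p_{-2}=0, p_{-1}=1, q_{-2}=1, q_{-1}=0):
  i=0: a_0=38, p_0 = 38*1 + 0 = 38, q_0 = 38*0 + 1 = 1.
  i=1: a_1=1, p_1 = 1*38 + 1 = 39, q_1 = 1*1 + 0 = 1.
  i=2: a_2=1, p_2 = 1*39 + 38 = 77, q_2 = 1*1 + 1 = 2.
  i=3: a_3=1, p_3 = 1*77 + 39 = 116, q_3 = 1*2 + 1 = 3.
Check: 116^2 - 1495*3^2 = 13456 - 13455 = 1, so (x, y) = (116, 3) solves the equation, and by the theorem it is the least positive solution.

(x, y) = (116, 3)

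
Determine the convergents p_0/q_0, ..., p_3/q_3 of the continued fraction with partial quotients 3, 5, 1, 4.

Using the convergent recurrence p_i = a_i*p_{i-1} + p_{i-2}, q_i = a_i*q_{i-1} + q_{i-2} with p_{-2}=0, p_{-1}=1, q_{-2}=1, q_{-1}=0:
  i=0: a_0=3, p_0 = 3*1 + 0 = 3, q_0 = 3*0 + 1 = 1.
  i=1: a_1=5, p_1 = 5*3 + 1 = 16, q_1 = 5*1 + 0 = 5.
  i=2: a_2=1, p_2 = 1*16 + 3 = 19, q_2 = 1*5 + 1 = 6.
  i=3: a_3=4, p_3 = 4*19 + 16 = 92, q_3 = 4*6 + 5 = 29.

3/1, 16/5, 19/6, 92/29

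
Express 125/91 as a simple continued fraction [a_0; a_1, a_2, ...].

Run the Euclidean algorithm on 125 and 91; the successive quotients are the partial quotients a_0, a_1, ... (each step inverts the fractional part left over by the previous one):
  125 = 1*91 + 34, so a_0 = 1.
  91 = 2*34 + 23, so a_1 = 2.
  34 = 1*23 + 11, so a_2 = 1.
  23 = 2*11 + 1, so a_3 = 2.
  11 = 11*1 + 0, so a_4 = 11.
The remainder reaches 0 after 5 divisions, so the expansion has 5 partial quotients, read off in order.

[1; 2, 1, 2, 11]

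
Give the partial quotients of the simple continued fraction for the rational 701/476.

[1; 2, 8, 1, 1, 1, 8]

Run the Euclidean algorithm on 701 and 476; the successive quotients are the partial quotients a_0, a_1, ... (each step inverts the fractional part left over by the previous one):
  701 = 1*476 + 225, so a_0 = 1.
  476 = 2*225 + 26, so a_1 = 2.
  225 = 8*26 + 17, so a_2 = 8.
  26 = 1*17 + 9, so a_3 = 1.
  17 = 1*9 + 8, so a_4 = 1.
  9 = 1*8 + 1, so a_5 = 1.
  8 = 8*1 + 0, so a_6 = 8.
The remainder reaches 0 after 7 divisions, so the expansion has 7 partial quotients, read off in order.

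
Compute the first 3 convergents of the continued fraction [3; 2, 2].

Using the convergent recurrence p_i = a_i*p_{i-1} + p_{i-2}, q_i = a_i*q_{i-1} + q_{i-2} with p_{-2}=0, p_{-1}=1, q_{-2}=1, q_{-1}=0:
  i=0: a_0=3, p_0 = 3*1 + 0 = 3, q_0 = 3*0 + 1 = 1.
  i=1: a_1=2, p_1 = 2*3 + 1 = 7, q_1 = 2*1 + 0 = 2.
  i=2: a_2=2, p_2 = 2*7 + 3 = 17, q_2 = 2*2 + 1 = 5.

3/1, 7/2, 17/5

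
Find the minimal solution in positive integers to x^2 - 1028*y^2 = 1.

(x, y) = (513, 16)

First expand sqrt(1028) as a continued fraction. With x_i = (sqrt(1028) + m_i)/d_i and (m_0, d_0) = (0, 1): a_0 = floor(sqrt(1028)) = 32, since 32^2 = 1024 <= 1028 < 1089 = 33^2.
Iterate m_{i+1} = d_i*a_i - m_i, d_{i+1} = (1028 - m_{i+1}^2)/d_i, a_{i+1} = floor((a_0 + m_{i+1})/d_{i+1}):
  m_1 = 1*32 - 0 = 32, d_1 = (1028 - 32^2)/1 = 4/1 = 4, a_1 = floor((32 + 32)/4) = 16.
  m_2 = 4*16 - 32 = 32, d_2 = (1028 - 32^2)/4 = 4/4 = 1, a_2 = floor((32 + 32)/1) = 64.
  m_3 = 1*64 - 32 = 32, d_3 = (1028 - 32^2)/1 = 4/1 = 4: (m_3, d_3) = (m_1, d_1) = (32, 4), so from here the quotients repeat a_1, a_2; the period length is 2.
So sqrt(1028) = [32; (16, 64)] with period length k = 2.
k is even, so the fundamental solution of x^2 - 1028y^2 = 1 is (p_{k-1}, q_{k-1}) = (p_1, q_1); compute convergents through index 1.
Convergents (p_i = a_i*p_{i-1} + p_{i-2}, q_i = a_i*q_{i-1} + q_{i-2} with p_{-2}=0, p_{-1}=1, q_{-2}=1, q_{-1}=0):
  i=0: a_0=32, p_0 = 32*1 + 0 = 32, q_0 = 32*0 + 1 = 1.
  i=1: a_1=16, p_1 = 16*32 + 1 = 513, q_1 = 16*1 + 0 = 16.
Check: 513^2 - 1028*16^2 = 263169 - 263168 = 1, so (x, y) = (513, 16) solves the equation, and by the theorem it is the least positive solution.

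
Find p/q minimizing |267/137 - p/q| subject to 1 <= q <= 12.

23/12

Expand x = 267/137 as a continued fraction with the Euclidean algorithm:
  267 = 1*137 + 130, so a_0 = 1.
  137 = 1*130 + 7, so a_1 = 1.
  130 = 18*7 + 4, so a_2 = 18.
  7 = 1*4 + 3, so a_3 = 1.
  4 = 1*3 + 1, so a_4 = 1.
  3 = 3*1 + 0, so a_5 = 3.
so x = [1; 1, 18, 1, 1, 3].
Convergents (p_i = a_i*p_{i-1} + p_{i-2}, q_i = a_i*q_{i-1} + q_{i-2} with p_{-2}=0, p_{-1}=1, q_{-2}=1, q_{-1}=0), until the denominator exceeds 12:
  i=0: a_0=1, p_0 = 1*1 + 0 = 1, q_0 = 1*0 + 1 = 1.
  i=1: a_1=1, p_1 = 1*1 + 1 = 2, q_1 = 1*1 + 0 = 1.
  i=2: a_2=18, p_2 = 18*2 + 1 = 37, q_2 = 18*1 + 1 = 19.
q_2 = 19 > 12, so the last convergent with denominator <= 12 is p_1/q_1 = 2/1.
The closest fraction with denominator <= 12 is either p_1/q_1 or the intermediate fraction (k*p_1 + p_0)/(k*q_1 + q_0) with the largest k >= 1 whose denominator stays <= 12; these approach x as k grows, and every other convergent or intermediate fraction in range is farther away.
Largest k: floor((12 - q_0)/q_1) = floor((12 - 1)/1) = 11.
That gives (11*2 + 1)/(11*1 + 1) = 23/12.
Compare the errors: |x - 2/1| = |267*1 - 2*137|/(137*1) = 7/137, and |x - 23/12| = |267*12 - 23*137|/(137*12) = 53/1644.
Cross-multiplying, 53*137 = 7261 < 11508 = 7*1644, so 53/1644 is smaller: the intermediate fraction 23/12 is closer to x than 2/1.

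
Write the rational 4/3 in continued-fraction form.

[1; 3]

Run the Euclidean algorithm on 4 and 3; the successive quotients are the partial quotients a_0, a_1, ... (each step inverts the fractional part left over by the previous one):
  4 = 1*3 + 1, so a_0 = 1.
  3 = 3*1 + 0, so a_1 = 3.
The remainder reaches 0 after 2 divisions, so the expansion has 2 partial quotients, read off in order.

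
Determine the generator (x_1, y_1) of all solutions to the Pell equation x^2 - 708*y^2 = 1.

First expand sqrt(708) as a continued fraction. With x_i = (sqrt(708) + m_i)/d_i and (m_0, d_0) = (0, 1): a_0 = floor(sqrt(708)) = 26, since 26^2 = 676 <= 708 < 729 = 27^2.
Iterate m_{i+1} = d_i*a_i - m_i, d_{i+1} = (708 - m_{i+1}^2)/d_i, a_{i+1} = floor((a_0 + m_{i+1})/d_{i+1}):
  m_1 = 1*26 - 0 = 26, d_1 = (708 - 26^2)/1 = 32/1 = 32, a_1 = floor((26 + 26)/32) = 1.
  m_2 = 32*1 - 26 = 6, d_2 = (708 - 6^2)/32 = 672/32 = 21, a_2 = floor((26 + 6)/21) = 1.
  m_3 = 21*1 - 6 = 15, d_3 = (708 - 15^2)/21 = 483/21 = 23, a_3 = floor((26 + 15)/23) = 1.
  m_4 = 23*1 - 15 = 8, d_4 = (708 - 8^2)/23 = 644/23 = 28, a_4 = floor((26 + 8)/28) = 1.
  m_5 = 28*1 - 8 = 20, d_5 = (708 - 20^2)/28 = 308/28 = 11, a_5 = floor((26 + 20)/11) = 4.
  m_6 = 11*4 - 20 = 24, d_6 = (708 - 24^2)/11 = 132/11 = 12, a_6 = floor((26 + 24)/12) = 4.
  m_7 = 12*4 - 24 = 24, d_7 = (708 - 24^2)/12 = 132/12 = 11, a_7 = floor((26 + 24)/11) = 4.
  m_8 = 11*4 - 24 = 20, d_8 = (708 - 20^2)/11 = 308/11 = 28, a_8 = floor((26 + 20)/28) = 1.
  m_9 = 28*1 - 20 = 8, d_9 = (708 - 8^2)/28 = 644/28 = 23, a_9 = floor((26 + 8)/23) = 1.
  m_10 = 23*1 - 8 = 15, d_10 = (708 - 15^2)/23 = 483/23 = 21, a_10 = floor((26 + 15)/21) = 1.
  m_11 = 21*1 - 15 = 6, d_11 = (708 - 6^2)/21 = 672/21 = 32, a_11 = floor((26 + 6)/32) = 1.
  m_12 = 32*1 - 6 = 26, d_12 = (708 - 26^2)/32 = 32/32 = 1, a_12 = floor((26 + 26)/1) = 52.
  m_13 = 1*52 - 26 = 26, d_13 = (708 - 26^2)/1 = 32/1 = 32: (m_13, d_13) = (m_1, d_1) = (26, 32), so from here the quotients repeat a_1, ..., a_12; the period length is 12.
So sqrt(708) = [26; (1, 1, 1, 1, 4, 4, 4, 1, 1, 1, 1, 52)] with period length k = 12.
k is even, so the fundamental solution of x^2 - 708y^2 = 1 is (p_{k-1}, q_{k-1}) = (p_11, q_11); compute convergents through index 11.
Convergents (p_i = a_i*p_{i-1} + p_{i-2}, q_i = a_i*q_{i-1} + q_{i-2} with p_{-2}=0, p_{-1}=1, q_{-2}=1, q_{-1}=0):
  i=0: a_0=26, p_0 = 26*1 + 0 = 26, q_0 = 26*0 + 1 = 1.
  i=1: a_1=1, p_1 = 1*26 + 1 = 27, q_1 = 1*1 + 0 = 1.
  i=2: a_2=1, p_2 = 1*27 + 26 = 53, q_2 = 1*1 + 1 = 2.
  i=3: a_3=1, p_3 = 1*53 + 27 = 80, q_3 = 1*2 + 1 = 3.
  i=4: a_4=1, p_4 = 1*80 + 53 = 133, q_4 = 1*3 + 2 = 5.
  i=5: a_5=4, p_5 = 4*133 + 80 = 612, q_5 = 4*5 + 3 = 23.
  i=6: a_6=4, p_6 = 4*612 + 133 = 2581, q_6 = 4*23 + 5 = 97.
  i=7: a_7=4, p_7 = 4*2581 + 612 = 10936, q_7 = 4*97 + 23 = 411.
  i=8: a_8=1, p_8 = 1*10936 + 2581 = 13517, q_8 = 1*411 + 97 = 508.
  i=9: a_9=1, p_9 = 1*13517 + 10936 = 24453, q_9 = 1*508 + 411 = 919.
  i=10: a_10=1, p_10 = 1*24453 + 13517 = 37970, q_10 = 1*919 + 508 = 1427.
  i=11: a_11=1, p_11 = 1*37970 + 24453 = 62423, q_11 = 1*1427 + 919 = 2346.
Check: 62423^2 - 708*2346^2 = 3896630929 - 3896630928 = 1, so (x, y) = (62423, 2346) solves the equation, and by the theorem it is the least positive solution.

(x, y) = (62423, 2346)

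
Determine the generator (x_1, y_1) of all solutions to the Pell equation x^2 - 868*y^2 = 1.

First expand sqrt(868) as a continued fraction. With x_i = (sqrt(868) + m_i)/d_i and (m_0, d_0) = (0, 1): a_0 = floor(sqrt(868)) = 29, since 29^2 = 841 <= 868 < 900 = 30^2.
Iterate m_{i+1} = d_i*a_i - m_i, d_{i+1} = (868 - m_{i+1}^2)/d_i, a_{i+1} = floor((a_0 + m_{i+1})/d_{i+1}):
  m_1 = 1*29 - 0 = 29, d_1 = (868 - 29^2)/1 = 27/1 = 27, a_1 = floor((29 + 29)/27) = 2.
  m_2 = 27*2 - 29 = 25, d_2 = (868 - 25^2)/27 = 243/27 = 9, a_2 = floor((29 + 25)/9) = 6.
  m_3 = 9*6 - 25 = 29, d_3 = (868 - 29^2)/9 = 27/9 = 3, a_3 = floor((29 + 29)/3) = 19.
  m_4 = 3*19 - 29 = 28, d_4 = (868 - 28^2)/3 = 84/3 = 28, a_4 = floor((29 + 28)/28) = 2.
  m_5 = 28*2 - 28 = 28, d_5 = (868 - 28^2)/28 = 84/28 = 3, a_5 = floor((29 + 28)/3) = 19.
  m_6 = 3*19 - 28 = 29, d_6 = (868 - 29^2)/3 = 27/3 = 9, a_6 = floor((29 + 29)/9) = 6.
  m_7 = 9*6 - 29 = 25, d_7 = (868 - 25^2)/9 = 243/9 = 27, a_7 = floor((29 + 25)/27) = 2.
  m_8 = 27*2 - 25 = 29, d_8 = (868 - 29^2)/27 = 27/27 = 1, a_8 = floor((29 + 29)/1) = 58.
  m_9 = 1*58 - 29 = 29, d_9 = (868 - 29^2)/1 = 27/1 = 27: (m_9, d_9) = (m_1, d_1) = (29, 27), so from here the quotients repeat a_1, ..., a_8; the period length is 8.
So sqrt(868) = [29; (2, 6, 19, 2, 19, 6, 2, 58)] with period length k = 8.
k is even, so the fundamental solution of x^2 - 868y^2 = 1 is (p_{k-1}, q_{k-1}) = (p_7, q_7); compute convergents through index 7.
Convergents (p_i = a_i*p_{i-1} + p_{i-2}, q_i = a_i*q_{i-1} + q_{i-2} with p_{-2}=0, p_{-1}=1, q_{-2}=1, q_{-1}=0):
  i=0: a_0=29, p_0 = 29*1 + 0 = 29, q_0 = 29*0 + 1 = 1.
  i=1: a_1=2, p_1 = 2*29 + 1 = 59, q_1 = 2*1 + 0 = 2.
  i=2: a_2=6, p_2 = 6*59 + 29 = 383, q_2 = 6*2 + 1 = 13.
  i=3: a_3=19, p_3 = 19*383 + 59 = 7336, q_3 = 19*13 + 2 = 249.
  i=4: a_4=2, p_4 = 2*7336 + 383 = 15055, q_4 = 2*249 + 13 = 511.
  i=5: a_5=19, p_5 = 19*15055 + 7336 = 293381, q_5 = 19*511 + 249 = 9958.
  i=6: a_6=6, p_6 = 6*293381 + 15055 = 1775341, q_6 = 6*9958 + 511 = 60259.
  i=7: a_7=2, p_7 = 2*1775341 + 293381 = 3844063, q_7 = 2*60259 + 9958 = 130476.
Check: 3844063^2 - 868*130476^2 = 14776820347969 - 14776820347968 = 1, so (x, y) = (3844063, 130476) solves the equation, and by the theorem it is the least positive solution.

(x, y) = (3844063, 130476)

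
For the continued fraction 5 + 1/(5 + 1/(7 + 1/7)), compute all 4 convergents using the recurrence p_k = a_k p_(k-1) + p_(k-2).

Using the convergent recurrence p_i = a_i*p_{i-1} + p_{i-2}, q_i = a_i*q_{i-1} + q_{i-2} with p_{-2}=0, p_{-1}=1, q_{-2}=1, q_{-1}=0:
  i=0: a_0=5, p_0 = 5*1 + 0 = 5, q_0 = 5*0 + 1 = 1.
  i=1: a_1=5, p_1 = 5*5 + 1 = 26, q_1 = 5*1 + 0 = 5.
  i=2: a_2=7, p_2 = 7*26 + 5 = 187, q_2 = 7*5 + 1 = 36.
  i=3: a_3=7, p_3 = 7*187 + 26 = 1335, q_3 = 7*36 + 5 = 257.

5/1, 26/5, 187/36, 1335/257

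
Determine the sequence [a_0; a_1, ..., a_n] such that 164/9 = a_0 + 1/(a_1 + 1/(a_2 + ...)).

Run the Euclidean algorithm on 164 and 9; the successive quotients are the partial quotients a_0, a_1, ... (each step inverts the fractional part left over by the previous one):
  164 = 18*9 + 2, so a_0 = 18.
  9 = 4*2 + 1, so a_1 = 4.
  2 = 2*1 + 0, so a_2 = 2.
The remainder reaches 0 after 3 divisions, so the expansion has 3 partial quotients, read off in order.

[18; 4, 2]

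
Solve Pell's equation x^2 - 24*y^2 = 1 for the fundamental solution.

(x, y) = (5, 1)

First expand sqrt(24) as a continued fraction. With x_i = (sqrt(24) + m_i)/d_i and (m_0, d_0) = (0, 1): a_0 = floor(sqrt(24)) = 4, since 4^2 = 16 <= 24 < 25 = 5^2.
Iterate m_{i+1} = d_i*a_i - m_i, d_{i+1} = (24 - m_{i+1}^2)/d_i, a_{i+1} = floor((a_0 + m_{i+1})/d_{i+1}):
  m_1 = 1*4 - 0 = 4, d_1 = (24 - 4^2)/1 = 8/1 = 8, a_1 = floor((4 + 4)/8) = 1.
  m_2 = 8*1 - 4 = 4, d_2 = (24 - 4^2)/8 = 8/8 = 1, a_2 = floor((4 + 4)/1) = 8.
  m_3 = 1*8 - 4 = 4, d_3 = (24 - 4^2)/1 = 8/1 = 8: (m_3, d_3) = (m_1, d_1) = (4, 8), so from here the quotients repeat a_1, a_2; the period length is 2.
So sqrt(24) = [4; (1, 8)] with period length k = 2.
k is even, so the fundamental solution of x^2 - 24y^2 = 1 is (p_{k-1}, q_{k-1}) = (p_1, q_1); compute convergents through index 1.
Convergents (p_i = a_i*p_{i-1} + p_{i-2}, q_i = a_i*q_{i-1} + q_{i-2} with p_{-2}=0, p_{-1}=1, q_{-2}=1, q_{-1}=0):
  i=0: a_0=4, p_0 = 4*1 + 0 = 4, q_0 = 4*0 + 1 = 1.
  i=1: a_1=1, p_1 = 1*4 + 1 = 5, q_1 = 1*1 + 0 = 1.
Check: 5^2 - 24*1^2 = 25 - 24 = 1, so (x, y) = (5, 1) solves the equation, and by the theorem it is the least positive solution.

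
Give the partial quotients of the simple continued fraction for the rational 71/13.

[5; 2, 6]

Run the Euclidean algorithm on 71 and 13; the successive quotients are the partial quotients a_0, a_1, ... (each step inverts the fractional part left over by the previous one):
  71 = 5*13 + 6, so a_0 = 5.
  13 = 2*6 + 1, so a_1 = 2.
  6 = 6*1 + 0, so a_2 = 6.
The remainder reaches 0 after 3 divisions, so the expansion has 3 partial quotients, read off in order.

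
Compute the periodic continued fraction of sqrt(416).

Write x_i = (sqrt(416) + m_i)/d_i with (m_0, d_0) = (0, 1). a_0 = floor(sqrt(416)) = 20, since 20^2 = 400 <= 416 < 441 = 21^2.
Iterate m_{i+1} = d_i*a_i - m_i, d_{i+1} = (416 - m_{i+1}^2)/d_i, a_{i+1} = floor((a_0 + m_{i+1})/d_{i+1}):
  m_1 = 1*20 - 0 = 20, d_1 = (416 - 20^2)/1 = 16/1 = 16, a_1 = floor((20 + 20)/16) = 2.
  m_2 = 16*2 - 20 = 12, d_2 = (416 - 12^2)/16 = 272/16 = 17, a_2 = floor((20 + 12)/17) = 1.
  m_3 = 17*1 - 12 = 5, d_3 = (416 - 5^2)/17 = 391/17 = 23, a_3 = floor((20 + 5)/23) = 1.
  m_4 = 23*1 - 5 = 18, d_4 = (416 - 18^2)/23 = 92/23 = 4, a_4 = floor((20 + 18)/4) = 9.
  m_5 = 4*9 - 18 = 18, d_5 = (416 - 18^2)/4 = 92/4 = 23, a_5 = floor((20 + 18)/23) = 1.
  m_6 = 23*1 - 18 = 5, d_6 = (416 - 5^2)/23 = 391/23 = 17, a_6 = floor((20 + 5)/17) = 1.
  m_7 = 17*1 - 5 = 12, d_7 = (416 - 12^2)/17 = 272/17 = 16, a_7 = floor((20 + 12)/16) = 2.
  m_8 = 16*2 - 12 = 20, d_8 = (416 - 20^2)/16 = 16/16 = 1, a_8 = floor((20 + 20)/1) = 40.
  m_9 = 1*40 - 20 = 20, d_9 = (416 - 20^2)/1 = 16/1 = 16: (m_9, d_9) = (m_1, d_1) = (20, 16), so from here the quotients repeat a_1, ..., a_8; the period length is 8.
Hence the expansion of sqrt(416) is a_0 = 20 followed by the repeating block 2, 1, 1, 9, 1, 1, 2, 40 (period 8).

[20; (2, 1, 1, 9, 1, 1, 2, 40)]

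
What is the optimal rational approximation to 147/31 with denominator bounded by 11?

Expand x = 147/31 as a continued fraction with the Euclidean algorithm:
  147 = 4*31 + 23, so a_0 = 4.
  31 = 1*23 + 8, so a_1 = 1.
  23 = 2*8 + 7, so a_2 = 2.
  8 = 1*7 + 1, so a_3 = 1.
  7 = 7*1 + 0, so a_4 = 7.
so x = [4; 1, 2, 1, 7].
Convergents (p_i = a_i*p_{i-1} + p_{i-2}, q_i = a_i*q_{i-1} + q_{i-2} with p_{-2}=0, p_{-1}=1, q_{-2}=1, q_{-1}=0), until the denominator exceeds 11:
  i=0: a_0=4, p_0 = 4*1 + 0 = 4, q_0 = 4*0 + 1 = 1.
  i=1: a_1=1, p_1 = 1*4 + 1 = 5, q_1 = 1*1 + 0 = 1.
  i=2: a_2=2, p_2 = 2*5 + 4 = 14, q_2 = 2*1 + 1 = 3.
  i=3: a_3=1, p_3 = 1*14 + 5 = 19, q_3 = 1*3 + 1 = 4.
  i=4: a_4=7, p_4 = 7*19 + 14 = 147, q_4 = 7*4 + 3 = 31.
q_4 = 31 > 11, so the last convergent with denominator <= 11 is p_3/q_3 = 19/4.
The closest fraction with denominator <= 11 is either p_3/q_3 or the intermediate fraction (k*p_3 + p_2)/(k*q_3 + q_2) with the largest k >= 1 whose denominator stays <= 11; these approach x as k grows, and every other convergent or intermediate fraction in range is farther away.
Largest k: floor((11 - q_2)/q_3) = floor((11 - 3)/4) = 2.
That gives (2*19 + 14)/(2*4 + 3) = 52/11.
Compare the errors: |x - 19/4| = |147*4 - 19*31|/(31*4) = 1/124, and |x - 52/11| = |147*11 - 52*31|/(31*11) = 5/341.
Cross-multiplying, 1*341 = 341 < 620 = 5*124, so 1/124 is smaller: the convergent 19/4 is closer to x than 52/11.

19/4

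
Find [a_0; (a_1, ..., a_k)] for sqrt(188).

[13; (1, 2, 2, 6, 2, 2, 1, 26)]

Write x_i = (sqrt(188) + m_i)/d_i with (m_0, d_0) = (0, 1). a_0 = floor(sqrt(188)) = 13, since 13^2 = 169 <= 188 < 196 = 14^2.
Iterate m_{i+1} = d_i*a_i - m_i, d_{i+1} = (188 - m_{i+1}^2)/d_i, a_{i+1} = floor((a_0 + m_{i+1})/d_{i+1}):
  m_1 = 1*13 - 0 = 13, d_1 = (188 - 13^2)/1 = 19/1 = 19, a_1 = floor((13 + 13)/19) = 1.
  m_2 = 19*1 - 13 = 6, d_2 = (188 - 6^2)/19 = 152/19 = 8, a_2 = floor((13 + 6)/8) = 2.
  m_3 = 8*2 - 6 = 10, d_3 = (188 - 10^2)/8 = 88/8 = 11, a_3 = floor((13 + 10)/11) = 2.
  m_4 = 11*2 - 10 = 12, d_4 = (188 - 12^2)/11 = 44/11 = 4, a_4 = floor((13 + 12)/4) = 6.
  m_5 = 4*6 - 12 = 12, d_5 = (188 - 12^2)/4 = 44/4 = 11, a_5 = floor((13 + 12)/11) = 2.
  m_6 = 11*2 - 12 = 10, d_6 = (188 - 10^2)/11 = 88/11 = 8, a_6 = floor((13 + 10)/8) = 2.
  m_7 = 8*2 - 10 = 6, d_7 = (188 - 6^2)/8 = 152/8 = 19, a_7 = floor((13 + 6)/19) = 1.
  m_8 = 19*1 - 6 = 13, d_8 = (188 - 13^2)/19 = 19/19 = 1, a_8 = floor((13 + 13)/1) = 26.
  m_9 = 1*26 - 13 = 13, d_9 = (188 - 13^2)/1 = 19/1 = 19: (m_9, d_9) = (m_1, d_1) = (13, 19), so from here the quotients repeat a_1, ..., a_8; the period length is 8.
Hence the expansion of sqrt(188) is a_0 = 13 followed by the repeating block 1, 2, 2, 6, 2, 2, 1, 26 (period 8).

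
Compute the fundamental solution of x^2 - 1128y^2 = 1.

First expand sqrt(1128) as a continued fraction. With x_i = (sqrt(1128) + m_i)/d_i and (m_0, d_0) = (0, 1): a_0 = floor(sqrt(1128)) = 33, since 33^2 = 1089 <= 1128 < 1156 = 34^2.
Iterate m_{i+1} = d_i*a_i - m_i, d_{i+1} = (1128 - m_{i+1}^2)/d_i, a_{i+1} = floor((a_0 + m_{i+1})/d_{i+1}):
  m_1 = 1*33 - 0 = 33, d_1 = (1128 - 33^2)/1 = 39/1 = 39, a_1 = floor((33 + 33)/39) = 1.
  m_2 = 39*1 - 33 = 6, d_2 = (1128 - 6^2)/39 = 1092/39 = 28, a_2 = floor((33 + 6)/28) = 1.
  m_3 = 28*1 - 6 = 22, d_3 = (1128 - 22^2)/28 = 644/28 = 23, a_3 = floor((33 + 22)/23) = 2.
  m_4 = 23*2 - 22 = 24, d_4 = (1128 - 24^2)/23 = 552/23 = 24, a_4 = floor((33 + 24)/24) = 2.
  m_5 = 24*2 - 24 = 24, d_5 = (1128 - 24^2)/24 = 552/24 = 23, a_5 = floor((33 + 24)/23) = 2.
  m_6 = 23*2 - 24 = 22, d_6 = (1128 - 22^2)/23 = 644/23 = 28, a_6 = floor((33 + 22)/28) = 1.
  m_7 = 28*1 - 22 = 6, d_7 = (1128 - 6^2)/28 = 1092/28 = 39, a_7 = floor((33 + 6)/39) = 1.
  m_8 = 39*1 - 6 = 33, d_8 = (1128 - 33^2)/39 = 39/39 = 1, a_8 = floor((33 + 33)/1) = 66.
  m_9 = 1*66 - 33 = 33, d_9 = (1128 - 33^2)/1 = 39/1 = 39: (m_9, d_9) = (m_1, d_1) = (33, 39), so from here the quotients repeat a_1, ..., a_8; the period length is 8.
So sqrt(1128) = [33; (1, 1, 2, 2, 2, 1, 1, 66)] with period length k = 8.
k is even, so the fundamental solution of x^2 - 1128y^2 = 1 is (p_{k-1}, q_{k-1}) = (p_7, q_7); compute convergents through index 7.
Convergents (p_i = a_i*p_{i-1} + p_{i-2}, q_i = a_i*q_{i-1} + q_{i-2} with p_{-2}=0, p_{-1}=1, q_{-2}=1, q_{-1}=0):
  i=0: a_0=33, p_0 = 33*1 + 0 = 33, q_0 = 33*0 + 1 = 1.
  i=1: a_1=1, p_1 = 1*33 + 1 = 34, q_1 = 1*1 + 0 = 1.
  i=2: a_2=1, p_2 = 1*34 + 33 = 67, q_2 = 1*1 + 1 = 2.
  i=3: a_3=2, p_3 = 2*67 + 34 = 168, q_3 = 2*2 + 1 = 5.
  i=4: a_4=2, p_4 = 2*168 + 67 = 403, q_4 = 2*5 + 2 = 12.
  i=5: a_5=2, p_5 = 2*403 + 168 = 974, q_5 = 2*12 + 5 = 29.
  i=6: a_6=1, p_6 = 1*974 + 403 = 1377, q_6 = 1*29 + 12 = 41.
  i=7: a_7=1, p_7 = 1*1377 + 974 = 2351, q_7 = 1*41 + 29 = 70.
Check: 2351^2 - 1128*70^2 = 5527201 - 5527200 = 1, so (x, y) = (2351, 70) solves the equation, and by the theorem it is the least positive solution.

(x, y) = (2351, 70)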